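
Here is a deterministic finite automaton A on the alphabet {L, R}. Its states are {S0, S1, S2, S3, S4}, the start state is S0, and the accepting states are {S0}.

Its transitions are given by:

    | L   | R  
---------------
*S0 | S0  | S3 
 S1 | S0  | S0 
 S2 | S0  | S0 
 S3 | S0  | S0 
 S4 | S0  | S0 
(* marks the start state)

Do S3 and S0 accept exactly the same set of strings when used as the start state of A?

States {S1,S2,S4} cannot be reached from the start state, so discard them.
Initial partition by acceptance: {S0} | {S3}.
Stable partition: {S0} | {S3} — 2 equivalence classes.
S3 and S0 end up in different blocks, so they are distinguishable. For instance, the string 'ε' is accepted from only S0.

No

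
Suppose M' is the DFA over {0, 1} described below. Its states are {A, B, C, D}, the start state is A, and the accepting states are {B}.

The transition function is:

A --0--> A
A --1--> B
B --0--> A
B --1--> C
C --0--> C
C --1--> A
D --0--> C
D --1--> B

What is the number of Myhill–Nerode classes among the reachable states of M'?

3

Reachable states from the start: {A,B,C}. Unreachable: {D} — drop them.
Initial partition by acceptance: {B} | {A,C}.
Refine {A,C} on symbol 1: members go to different blocks, giving {A} and {C}.
No further refinement is possible. Final partition (3 blocks): {B} | {A} | {C}.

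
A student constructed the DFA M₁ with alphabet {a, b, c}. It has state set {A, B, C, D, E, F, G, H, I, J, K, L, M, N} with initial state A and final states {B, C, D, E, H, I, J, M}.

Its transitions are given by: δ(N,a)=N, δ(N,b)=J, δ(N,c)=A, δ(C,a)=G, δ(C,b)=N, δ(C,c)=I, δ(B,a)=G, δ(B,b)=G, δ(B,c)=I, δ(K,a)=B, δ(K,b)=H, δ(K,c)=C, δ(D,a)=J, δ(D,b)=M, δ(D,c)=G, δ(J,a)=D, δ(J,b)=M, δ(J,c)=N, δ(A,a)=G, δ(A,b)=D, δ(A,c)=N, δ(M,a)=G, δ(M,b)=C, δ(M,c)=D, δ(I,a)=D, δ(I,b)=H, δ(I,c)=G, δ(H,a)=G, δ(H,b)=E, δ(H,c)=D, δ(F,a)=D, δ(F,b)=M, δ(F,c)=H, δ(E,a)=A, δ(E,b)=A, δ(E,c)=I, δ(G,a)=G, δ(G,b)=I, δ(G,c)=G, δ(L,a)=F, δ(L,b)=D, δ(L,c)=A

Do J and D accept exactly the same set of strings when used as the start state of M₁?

Reachable states from the start: {A,C,D,E,G,H,I,J,M,N}. Unreachable: {B,F,K,L} — drop them.
Initial partition by acceptance: {C,D,E,H,I,J,M} | {A,G,N}.
Split {C,D,E,H,I,J,M} by δ(·,a) → {C,E,H,M} and {D,I,J}.
Refine {C,E,H,M} on symbol b: members go to different blocks, giving {C,E} and {H,M}.
The partition is now stable with 4 blocks: {C,E} | {A,G,N} | {D,I,J} | {H,M}.
J and D lie in the same block of the stable partition, so they are equivalent — no string distinguishes them.

Yes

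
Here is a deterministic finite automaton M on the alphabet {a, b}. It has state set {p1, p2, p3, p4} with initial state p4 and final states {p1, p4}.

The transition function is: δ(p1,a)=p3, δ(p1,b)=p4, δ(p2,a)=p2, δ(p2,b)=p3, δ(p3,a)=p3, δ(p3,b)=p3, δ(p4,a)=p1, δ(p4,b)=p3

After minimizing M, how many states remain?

First remove the unreachable states {p2}; 3 states remain.
Start with accepting vs non-accepting: {p1,p4} | {p3}.
Refine {p1,p4} on symbol a: members go to different blocks, giving {p1} and {p4}.
The partition is now stable with 3 blocks: {p1} | {p3} | {p4}.

3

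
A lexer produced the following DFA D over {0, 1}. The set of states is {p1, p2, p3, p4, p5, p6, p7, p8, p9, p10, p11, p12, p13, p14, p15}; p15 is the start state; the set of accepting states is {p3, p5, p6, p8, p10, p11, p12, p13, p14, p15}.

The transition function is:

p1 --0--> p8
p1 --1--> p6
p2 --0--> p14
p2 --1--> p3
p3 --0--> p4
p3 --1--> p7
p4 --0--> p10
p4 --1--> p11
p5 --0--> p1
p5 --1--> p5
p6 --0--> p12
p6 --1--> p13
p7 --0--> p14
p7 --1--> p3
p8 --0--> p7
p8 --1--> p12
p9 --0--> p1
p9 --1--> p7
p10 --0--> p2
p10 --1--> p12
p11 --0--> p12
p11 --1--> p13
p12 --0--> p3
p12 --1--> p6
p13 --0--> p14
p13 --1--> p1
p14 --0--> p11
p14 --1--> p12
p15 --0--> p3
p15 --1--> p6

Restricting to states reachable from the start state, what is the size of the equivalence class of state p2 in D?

Reachable states from the start: {p1,p2,p3,p4,p6,p7,p8,p10,p11,p12,p13,p14,p15}. Unreachable: {p5,p9} — drop them.
P0 = {p3,p6,p8,p10,p11,p12,p13,p14,p15} | {p1,p2,p4,p7}.
On input 0, block {p3,p6,p8,p10,p11,p12,p13,p14,p15} splits into {p6,p11,p12,p13,p14,p15} and {p3,p8,p10}.
Refine {p6,p11,p12,p13,p14,p15} on symbol 0: members go to different blocks, giving {p6,p11,p13,p14} and {p12,p15}.
Refine {p6,p11,p13,p14} on symbol 0: members go to different blocks, giving {p6,p11} and {p13,p14}.
Split {p1,p2,p4,p7} by δ(·,0) → {p1,p4} and {p2,p7}.
On input 0, block {p3,p8,p10} splits into {p8,p10} and {p3}.
On input 0, block {p13,p14} splits into {p13} and {p14}.
The partition is now stable with 8 blocks: {p6,p11} | {p1,p4} | {p8,p10} | {p12,p15} | {p13} | {p2,p7} | {p3} | {p14}.
The equivalence class containing p2 is {p2,p7}, of size 2.

2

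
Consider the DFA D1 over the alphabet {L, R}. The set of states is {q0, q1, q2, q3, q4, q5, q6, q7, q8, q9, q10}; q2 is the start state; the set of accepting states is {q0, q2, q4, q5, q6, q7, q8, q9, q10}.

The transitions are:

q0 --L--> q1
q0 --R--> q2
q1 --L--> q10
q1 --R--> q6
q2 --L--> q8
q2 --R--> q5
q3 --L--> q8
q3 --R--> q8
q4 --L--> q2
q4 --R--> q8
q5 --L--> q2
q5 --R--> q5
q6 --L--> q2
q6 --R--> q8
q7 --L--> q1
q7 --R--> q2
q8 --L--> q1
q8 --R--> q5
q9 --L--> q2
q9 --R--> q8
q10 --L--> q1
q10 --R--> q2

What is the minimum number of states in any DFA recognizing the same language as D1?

6

States {q0,q3,q4,q7,q9} cannot be reached from the start state, so discard them.
Initial partition by acceptance: {q2,q5,q6,q8,q10} | {q1}.
On input L, block {q2,q5,q6,q8,q10} splits into {q2,q5,q6} and {q8,q10}.
Refine {q2,q5,q6} on symbol L: members go to different blocks, giving {q5,q6} and {q2}.
Refine {q5,q6} on symbol R: members go to different blocks, giving {q5} and {q6}.
On input R, block {q8,q10} splits into {q8} and {q10}.
The partition is now stable with 6 blocks: {q5} | {q1} | {q8} | {q2} | {q6} | {q10}.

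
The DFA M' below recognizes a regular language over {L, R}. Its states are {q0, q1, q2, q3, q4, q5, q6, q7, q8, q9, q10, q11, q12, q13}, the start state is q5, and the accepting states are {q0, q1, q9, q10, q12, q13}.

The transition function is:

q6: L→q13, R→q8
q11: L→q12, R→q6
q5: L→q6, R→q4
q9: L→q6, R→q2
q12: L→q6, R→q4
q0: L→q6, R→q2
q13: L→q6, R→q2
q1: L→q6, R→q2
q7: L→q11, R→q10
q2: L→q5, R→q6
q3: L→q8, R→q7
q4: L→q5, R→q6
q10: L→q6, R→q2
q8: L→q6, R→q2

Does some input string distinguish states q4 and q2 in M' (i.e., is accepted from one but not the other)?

First remove the unreachable states {q0,q1,q3,q7,q9,q10,q11,q12}; 6 states remain.
P0 = {q13} | {q2,q4,q5,q6,q8}.
On input L, block {q2,q4,q5,q6,q8} splits into {q2,q4,q5,q8} and {q6}.
Refine {q2,q4,q5,q8} on symbol L: members go to different blocks, giving {q2,q4} and {q5,q8}.
No further refinement is possible. Final partition (4 blocks): {q13} | {q2,q4} | {q6} | {q5,q8}.
q4 and q2 lie in the same block of the stable partition, so they are equivalent — no string distinguishes them.

No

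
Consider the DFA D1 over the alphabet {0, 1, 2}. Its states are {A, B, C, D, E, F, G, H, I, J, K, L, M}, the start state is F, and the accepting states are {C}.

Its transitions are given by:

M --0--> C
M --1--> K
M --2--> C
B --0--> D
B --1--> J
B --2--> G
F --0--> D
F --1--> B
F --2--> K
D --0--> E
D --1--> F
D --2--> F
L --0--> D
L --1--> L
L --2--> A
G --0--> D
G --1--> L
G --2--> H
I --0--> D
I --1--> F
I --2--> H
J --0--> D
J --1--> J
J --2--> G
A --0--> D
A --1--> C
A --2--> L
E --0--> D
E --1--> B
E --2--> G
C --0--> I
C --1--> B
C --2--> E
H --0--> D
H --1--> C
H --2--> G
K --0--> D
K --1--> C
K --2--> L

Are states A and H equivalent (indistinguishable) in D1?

Yes

Reachable states from the start: {A,B,C,D,E,F,G,H,I,J,K,L}. Unreachable: {M} — drop them.
Initial partition by acceptance: {C} | {A,B,D,E,F,G,H,I,J,K,L}.
Split {A,B,D,E,F,G,H,I,J,K,L} by δ(·,1) → {B,D,E,F,G,I,J,L} and {A,H,K}.
Split {B,D,E,F,G,I,J,L} by δ(·,2) → {B,D,E,J} and {F,G,I,L}.
On input 1, block {B,D,E,J} splits into {B,E,J} and {D}.
On input 1, block {F,G,I,L} splits into {G,I,L} and {F}.
On input 1, block {G,I,L} splits into {G,L} and {I}.
No further refinement is possible. Final partition (7 blocks): {C} | {B,E,J} | {A,H,K} | {G,L} | {D} | {F} | {I}.
A and H lie in the same block of the stable partition, so they are equivalent — no string distinguishes them.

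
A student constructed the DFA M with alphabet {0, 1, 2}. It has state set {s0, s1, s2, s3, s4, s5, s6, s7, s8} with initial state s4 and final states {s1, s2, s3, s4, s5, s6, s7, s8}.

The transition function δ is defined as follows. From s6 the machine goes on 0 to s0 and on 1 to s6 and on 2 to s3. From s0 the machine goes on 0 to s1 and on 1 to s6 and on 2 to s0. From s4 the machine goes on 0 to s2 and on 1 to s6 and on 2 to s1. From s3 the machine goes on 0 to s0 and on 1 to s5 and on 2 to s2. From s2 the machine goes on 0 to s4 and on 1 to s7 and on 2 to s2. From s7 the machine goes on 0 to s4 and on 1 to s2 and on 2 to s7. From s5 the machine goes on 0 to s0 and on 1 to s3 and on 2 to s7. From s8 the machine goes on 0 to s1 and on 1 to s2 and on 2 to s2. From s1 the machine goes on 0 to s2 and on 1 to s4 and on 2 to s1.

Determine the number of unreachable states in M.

Starting at s4 and following transitions, the reachable set is {s0, s1, s2, s3, s4, s5, s6, s7}. That leaves s8 unreachable — 1 in total.

1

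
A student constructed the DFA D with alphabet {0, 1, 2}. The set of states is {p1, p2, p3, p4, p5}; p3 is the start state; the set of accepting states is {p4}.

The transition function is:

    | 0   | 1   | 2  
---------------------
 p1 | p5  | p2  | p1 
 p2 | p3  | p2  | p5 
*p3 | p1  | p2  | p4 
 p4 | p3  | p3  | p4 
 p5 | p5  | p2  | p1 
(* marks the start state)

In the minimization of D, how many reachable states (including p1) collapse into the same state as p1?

2

Every state is reachable, so we keep all 5.
Initial partition by acceptance: {p4} | {p1,p2,p3,p5}.
Refine {p1,p2,p3,p5} on symbol 2: members go to different blocks, giving {p1,p2,p5} and {p3}.
Split {p1,p2,p5} by δ(·,0) → {p1,p5} and {p2}.
No further refinement is possible. Final partition (4 blocks): {p4} | {p1,p5} | {p3} | {p2}.
State p1 belongs to the block {p1,p5}, which has 2 states.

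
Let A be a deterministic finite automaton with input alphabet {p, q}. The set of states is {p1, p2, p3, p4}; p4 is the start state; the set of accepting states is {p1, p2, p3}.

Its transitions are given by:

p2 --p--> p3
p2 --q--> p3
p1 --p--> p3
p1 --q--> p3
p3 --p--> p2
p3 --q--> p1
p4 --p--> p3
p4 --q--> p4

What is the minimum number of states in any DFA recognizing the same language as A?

2

Initial partition by acceptance: {p1,p2,p3} | {p4}.
No further refinement is possible. Final partition (2 blocks): {p1,p2,p3} | {p4}.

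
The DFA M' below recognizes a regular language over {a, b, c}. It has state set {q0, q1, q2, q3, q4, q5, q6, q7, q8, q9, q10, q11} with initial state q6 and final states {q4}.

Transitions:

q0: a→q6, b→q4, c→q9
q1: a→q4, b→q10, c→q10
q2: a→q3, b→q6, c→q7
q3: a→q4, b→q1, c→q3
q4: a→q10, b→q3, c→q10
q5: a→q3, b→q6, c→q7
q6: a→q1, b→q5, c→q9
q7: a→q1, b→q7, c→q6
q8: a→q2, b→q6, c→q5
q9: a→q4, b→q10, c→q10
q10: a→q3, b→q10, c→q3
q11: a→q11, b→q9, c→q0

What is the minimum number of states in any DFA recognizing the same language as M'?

7

First remove the unreachable states {q0,q2,q8,q11}; 8 states remain.
Initial partition by acceptance: {q4} | {q1,q3,q5,q6,q7,q9,q10}.
On input a, block {q1,q3,q5,q6,q7,q9,q10} splits into {q5,q6,q7,q10} and {q1,q3,q9}.
Refine {q5,q6,q7,q10} on symbol c: members go to different blocks, giving {q5,q7} and {q6,q10}.
On input b, block {q5,q7} splits into {q5} and {q7}.
On input b, block {q1,q3,q9} splits into {q1,q9} and {q3}.
Split {q6,q10} by δ(·,a) → {q6} and {q10}.
The partition is now stable with 7 blocks: {q4} | {q5} | {q1,q9} | {q6} | {q7} | {q3} | {q10}.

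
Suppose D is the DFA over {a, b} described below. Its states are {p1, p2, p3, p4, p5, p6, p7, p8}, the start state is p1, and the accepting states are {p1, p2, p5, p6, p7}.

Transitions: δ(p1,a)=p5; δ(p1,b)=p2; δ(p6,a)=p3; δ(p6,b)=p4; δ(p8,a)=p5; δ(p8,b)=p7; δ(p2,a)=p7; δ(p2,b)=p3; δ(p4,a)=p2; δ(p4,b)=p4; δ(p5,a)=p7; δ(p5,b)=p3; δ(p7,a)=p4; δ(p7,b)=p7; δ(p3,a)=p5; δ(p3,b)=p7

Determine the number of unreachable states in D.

BFS from p1 reaches {p1, p2, p3, p4, p5, p7}; the 2 state(s) p6, p8 are never visited.

2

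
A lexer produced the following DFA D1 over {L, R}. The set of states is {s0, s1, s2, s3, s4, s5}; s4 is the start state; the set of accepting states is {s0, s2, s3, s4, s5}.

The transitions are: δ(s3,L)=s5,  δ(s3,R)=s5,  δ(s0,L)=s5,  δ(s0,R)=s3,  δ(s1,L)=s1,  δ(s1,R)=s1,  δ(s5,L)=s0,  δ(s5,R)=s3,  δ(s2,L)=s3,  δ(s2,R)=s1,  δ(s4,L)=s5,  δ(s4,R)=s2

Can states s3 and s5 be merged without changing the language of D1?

Yes

All states are reachable from the start state.
Start with accepting vs non-accepting: {s0,s2,s3,s4,s5} | {s1}.
Split {s0,s2,s3,s4,s5} by δ(·,R) → {s0,s3,s4,s5} and {s2}.
Refine {s0,s3,s4,s5} on symbol R: members go to different blocks, giving {s0,s3,s5} and {s4}.
The partition is now stable with 4 blocks: {s0,s3,s5} | {s1} | {s2} | {s4}.
s3 and s5 lie in the same block of the stable partition, so they are equivalent — no string distinguishes them.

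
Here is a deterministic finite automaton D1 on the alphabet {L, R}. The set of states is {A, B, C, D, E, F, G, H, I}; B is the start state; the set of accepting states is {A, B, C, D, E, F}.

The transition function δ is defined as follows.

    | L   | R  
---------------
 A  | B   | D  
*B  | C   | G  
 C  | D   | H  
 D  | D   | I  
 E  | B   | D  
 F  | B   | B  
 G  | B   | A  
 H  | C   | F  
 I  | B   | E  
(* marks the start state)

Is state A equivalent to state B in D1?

No

P0 = {A,B,C,D,E,F} | {G,H,I}.
Refine {A,B,C,D,E,F} on symbol R: members go to different blocks, giving {A,E,F} and {B,C,D}.
No further refinement is possible. Final partition (3 blocks): {A,E,F} | {G,H,I} | {B,C,D}.
A and B end up in different blocks, so they are distinguishable. For instance, the string 'R' is accepted from only A.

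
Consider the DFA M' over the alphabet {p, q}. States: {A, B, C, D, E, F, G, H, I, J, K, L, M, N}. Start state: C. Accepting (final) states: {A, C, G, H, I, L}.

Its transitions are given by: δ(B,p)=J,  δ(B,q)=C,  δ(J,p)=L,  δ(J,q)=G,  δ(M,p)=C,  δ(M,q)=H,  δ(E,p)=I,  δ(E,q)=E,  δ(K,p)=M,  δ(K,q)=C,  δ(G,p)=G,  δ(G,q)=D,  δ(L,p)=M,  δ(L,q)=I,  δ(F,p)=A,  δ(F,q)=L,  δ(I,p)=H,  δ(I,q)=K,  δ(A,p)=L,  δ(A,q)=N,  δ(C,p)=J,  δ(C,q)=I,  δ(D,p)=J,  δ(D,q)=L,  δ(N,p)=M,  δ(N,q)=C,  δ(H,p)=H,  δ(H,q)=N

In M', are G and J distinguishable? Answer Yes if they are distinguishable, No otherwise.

Yes

First remove the unreachable states {A,B,E,F}; 10 states remain.
Initial partition by acceptance: {C,G,H,I,L} | {D,J,K,M,N}.
Split {C,G,H,I,L} by δ(·,p) → {G,H,I} and {C,L}.
Refine {D,J,K,M,N} on symbol p: members go to different blocks, giving {D,K,N} and {J,M}.
Stable partition: {G,H,I} | {D,K,N} | {C,L} | {J,M} — 4 equivalence classes.
G and J end up in different blocks, so they are distinguishable. For instance, the string 'ε' is accepted from only G.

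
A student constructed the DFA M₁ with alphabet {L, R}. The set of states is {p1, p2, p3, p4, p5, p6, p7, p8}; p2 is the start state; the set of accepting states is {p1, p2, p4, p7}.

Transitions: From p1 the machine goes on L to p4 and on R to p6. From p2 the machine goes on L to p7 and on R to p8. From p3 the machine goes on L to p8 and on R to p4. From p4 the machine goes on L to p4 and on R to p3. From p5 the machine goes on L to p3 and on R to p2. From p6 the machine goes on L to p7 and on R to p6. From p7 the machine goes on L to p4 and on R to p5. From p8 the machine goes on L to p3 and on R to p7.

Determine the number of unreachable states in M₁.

2

Starting at p2 and following transitions, the reachable set is {p2, p3, p4, p5, p7, p8}. That leaves p1, p6 unreachable — 2 in total.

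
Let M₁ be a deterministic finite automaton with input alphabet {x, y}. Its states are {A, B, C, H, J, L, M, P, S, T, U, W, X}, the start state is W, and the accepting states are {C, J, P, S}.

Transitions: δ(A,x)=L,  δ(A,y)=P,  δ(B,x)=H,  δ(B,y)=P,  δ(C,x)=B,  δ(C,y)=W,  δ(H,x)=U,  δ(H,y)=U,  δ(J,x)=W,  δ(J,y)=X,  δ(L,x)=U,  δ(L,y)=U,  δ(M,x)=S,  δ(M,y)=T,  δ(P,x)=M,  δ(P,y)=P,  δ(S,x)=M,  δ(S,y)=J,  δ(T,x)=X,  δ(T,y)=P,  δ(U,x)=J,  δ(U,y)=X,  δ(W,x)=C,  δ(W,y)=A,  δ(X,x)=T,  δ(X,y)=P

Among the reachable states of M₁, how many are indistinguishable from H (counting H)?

2

All states are reachable from the start state.
P0 = {C,J,P,S} | {A,B,H,L,M,T,U,W,X}.
Split {C,J,P,S} by δ(·,y) → {P,S} and {C,J}.
On input y, block {P,S} splits into {P} and {S}.
On input x, block {A,B,H,L,M,T,U,W,X} splits into {A,B,H,L,T,X} and {U,W} and {M}.
Refine {A,B,H,L,T,X} on symbol x: members go to different blocks, giving {A,B,T,X} and {H,L}.
On input x, block {A,B,T,X} splits into {T,X} and {A,B}.
Split {C,J} by δ(·,x) → {J} and {C}.
Refine {U,W} on symbol x: members go to different blocks, giving {W} and {U}.
Stable partition: {P} | {T,X} | {J} | {S} | {W} | {M} | {H,L} | {A,B} | {C} | {U} — 10 equivalence classes.
State H belongs to the block {H,L}, which has 2 states.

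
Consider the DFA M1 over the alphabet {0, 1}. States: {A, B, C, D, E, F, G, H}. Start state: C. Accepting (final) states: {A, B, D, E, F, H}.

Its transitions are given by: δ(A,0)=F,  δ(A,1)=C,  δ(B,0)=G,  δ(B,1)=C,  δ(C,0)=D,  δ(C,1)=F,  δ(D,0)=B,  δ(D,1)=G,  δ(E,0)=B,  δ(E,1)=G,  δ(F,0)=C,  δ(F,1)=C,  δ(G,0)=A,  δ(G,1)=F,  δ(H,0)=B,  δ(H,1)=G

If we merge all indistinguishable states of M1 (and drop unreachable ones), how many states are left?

3

First remove the unreachable states {E,H}; 6 states remain.
Start with accepting vs non-accepting: {A,B,D,F} | {C,G}.
On input 0, block {A,B,D,F} splits into {A,D} and {B,F}.
No further refinement is possible. Final partition (3 blocks): {A,D} | {C,G} | {B,F}.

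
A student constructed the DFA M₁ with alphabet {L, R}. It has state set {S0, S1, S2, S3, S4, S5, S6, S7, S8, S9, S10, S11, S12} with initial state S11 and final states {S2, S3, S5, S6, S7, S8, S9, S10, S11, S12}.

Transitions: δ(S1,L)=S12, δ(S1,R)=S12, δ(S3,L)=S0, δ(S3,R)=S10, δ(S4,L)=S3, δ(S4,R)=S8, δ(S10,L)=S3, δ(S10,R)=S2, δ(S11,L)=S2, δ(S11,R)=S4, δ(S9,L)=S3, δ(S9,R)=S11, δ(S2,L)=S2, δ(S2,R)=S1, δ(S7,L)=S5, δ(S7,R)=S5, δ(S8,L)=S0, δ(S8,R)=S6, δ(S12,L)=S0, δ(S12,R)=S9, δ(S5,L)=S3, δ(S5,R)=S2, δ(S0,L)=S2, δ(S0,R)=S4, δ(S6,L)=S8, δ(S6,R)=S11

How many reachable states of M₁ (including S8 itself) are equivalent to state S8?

States {S5,S7} cannot be reached from the start state, so discard them.
Initial partition by acceptance: {S2,S3,S6,S8,S9,S10,S11,S12} | {S0,S1,S4}.
Split {S2,S3,S6,S8,S9,S10,S11,S12} by δ(·,L) → {S2,S6,S9,S10,S11} and {S3,S8,S12}.
On input L, block {S2,S6,S9,S10,S11} splits into {S6,S9,S10} and {S2,S11}.
Split {S0,S1,S4} by δ(·,L) → {S1,S4} and {S0}.
Stable partition: {S6,S9,S10} | {S1,S4} | {S3,S8,S12} | {S2,S11} | {S0} — 5 equivalence classes.
State S8 belongs to the block {S3,S8,S12}, which has 3 states.

3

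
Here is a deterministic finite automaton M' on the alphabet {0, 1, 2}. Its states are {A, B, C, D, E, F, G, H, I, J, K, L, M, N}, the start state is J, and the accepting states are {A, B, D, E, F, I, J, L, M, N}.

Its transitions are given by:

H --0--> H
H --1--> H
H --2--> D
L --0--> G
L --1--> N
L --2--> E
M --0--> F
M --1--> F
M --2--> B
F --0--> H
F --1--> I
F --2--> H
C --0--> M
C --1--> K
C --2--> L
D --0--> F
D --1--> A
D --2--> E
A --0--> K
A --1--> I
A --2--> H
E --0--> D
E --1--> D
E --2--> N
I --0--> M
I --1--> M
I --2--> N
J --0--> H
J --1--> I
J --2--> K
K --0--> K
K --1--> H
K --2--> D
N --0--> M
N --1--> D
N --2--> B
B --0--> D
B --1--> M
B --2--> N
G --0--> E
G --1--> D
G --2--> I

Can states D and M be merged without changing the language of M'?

Reachable states from the start: {A,B,D,E,F,H,I,J,K,M,N}. Unreachable: {C,G,L} — drop them.
P0 = {A,B,D,E,F,I,J,M,N} | {H,K}.
Split {A,B,D,E,F,I,J,M,N} by δ(·,0) → {B,D,E,I,M,N} and {A,F,J}.
Refine {B,D,E,I,M,N} on symbol 0: members go to different blocks, giving {B,E,I,N} and {D,M}.
No further refinement is possible. Final partition (4 blocks): {B,E,I,N} | {H,K} | {A,F,J} | {D,M}.
D and M lie in the same block of the stable partition, so they are equivalent — no string distinguishes them.

Yes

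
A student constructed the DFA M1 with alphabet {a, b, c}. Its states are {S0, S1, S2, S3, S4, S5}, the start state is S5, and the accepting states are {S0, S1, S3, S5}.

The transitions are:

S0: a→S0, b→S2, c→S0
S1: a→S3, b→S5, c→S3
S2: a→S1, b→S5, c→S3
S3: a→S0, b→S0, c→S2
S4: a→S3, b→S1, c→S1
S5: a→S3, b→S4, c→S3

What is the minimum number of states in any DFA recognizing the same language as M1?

Initial partition by acceptance: {S0,S1,S3,S5} | {S2,S4}.
On input b, block {S0,S1,S3,S5} splits into {S0,S5} and {S1,S3}.
Split {S0,S5} by δ(·,a) → {S0} and {S5}.
Split {S2,S4} by δ(·,b) → {S2} and {S4}.
Refine {S1,S3} on symbol a: members go to different blocks, giving {S1} and {S3}.
Stable partition: {S0} | {S2} | {S1} | {S5} | {S4} | {S3} — 6 equivalence classes.

6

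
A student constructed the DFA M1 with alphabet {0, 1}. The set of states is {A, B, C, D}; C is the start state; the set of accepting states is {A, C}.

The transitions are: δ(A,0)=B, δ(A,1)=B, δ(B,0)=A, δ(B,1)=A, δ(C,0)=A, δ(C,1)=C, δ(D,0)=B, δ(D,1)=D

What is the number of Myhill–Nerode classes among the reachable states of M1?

3

First remove the unreachable states {D}; 3 states remain.
Initial partition by acceptance: {A,C} | {B}.
Split {A,C} by δ(·,0) → {A} and {C}.
The partition is now stable with 3 blocks: {A} | {B} | {C}.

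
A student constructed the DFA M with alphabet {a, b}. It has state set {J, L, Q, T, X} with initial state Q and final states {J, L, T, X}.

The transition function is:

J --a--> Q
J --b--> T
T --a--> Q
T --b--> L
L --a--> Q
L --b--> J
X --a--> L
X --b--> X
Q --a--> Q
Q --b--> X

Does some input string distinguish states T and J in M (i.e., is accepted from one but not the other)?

Start with accepting vs non-accepting: {J,L,T,X} | {Q}.
On input a, block {J,L,T,X} splits into {J,L,T} and {X}.
The partition is now stable with 3 blocks: {J,L,T} | {Q} | {X}.
T and J lie in the same block of the stable partition, so they are equivalent — no string distinguishes them.

No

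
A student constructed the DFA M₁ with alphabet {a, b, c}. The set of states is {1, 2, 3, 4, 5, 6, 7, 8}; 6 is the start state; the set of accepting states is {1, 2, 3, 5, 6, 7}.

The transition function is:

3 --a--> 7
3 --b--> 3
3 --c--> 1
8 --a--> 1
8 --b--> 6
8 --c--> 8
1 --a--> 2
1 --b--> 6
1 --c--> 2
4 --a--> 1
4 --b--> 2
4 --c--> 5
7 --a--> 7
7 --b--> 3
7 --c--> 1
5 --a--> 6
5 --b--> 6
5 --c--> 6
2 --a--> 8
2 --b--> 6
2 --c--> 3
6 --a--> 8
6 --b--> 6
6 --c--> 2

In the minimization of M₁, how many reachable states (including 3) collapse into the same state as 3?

2

States {4,5} cannot be reached from the start state, so discard them.
P0 = {1,2,3,6,7} | {8}.
On input a, block {1,2,3,6,7} splits into {1,3,7} and {2,6}.
Split {1,3,7} by δ(·,a) → {3,7} and {1}.
On input c, block {2,6} splits into {2} and {6}.
No further refinement is possible. Final partition (5 blocks): {3,7} | {8} | {2} | {1} | {6}.
State 3 belongs to the block {3,7}, which has 2 states.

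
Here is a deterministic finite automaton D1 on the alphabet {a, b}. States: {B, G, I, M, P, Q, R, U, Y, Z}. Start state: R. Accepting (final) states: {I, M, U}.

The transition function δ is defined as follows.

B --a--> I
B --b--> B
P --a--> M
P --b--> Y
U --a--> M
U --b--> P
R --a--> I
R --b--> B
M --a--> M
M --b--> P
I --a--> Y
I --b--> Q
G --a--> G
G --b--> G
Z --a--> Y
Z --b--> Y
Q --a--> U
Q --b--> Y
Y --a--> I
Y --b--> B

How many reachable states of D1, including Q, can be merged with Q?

States {G,Z} cannot be reached from the start state, so discard them.
P0 = {I,M,U} | {B,P,Q,R,Y}.
On input a, block {I,M,U} splits into {M,U} and {I}.
Split {B,P,Q,R,Y} by δ(·,a) → {B,R,Y} and {P,Q}.
No further refinement is possible. Final partition (4 blocks): {M,U} | {B,R,Y} | {I} | {P,Q}.
State Q belongs to the block {P,Q}, which has 2 states.

2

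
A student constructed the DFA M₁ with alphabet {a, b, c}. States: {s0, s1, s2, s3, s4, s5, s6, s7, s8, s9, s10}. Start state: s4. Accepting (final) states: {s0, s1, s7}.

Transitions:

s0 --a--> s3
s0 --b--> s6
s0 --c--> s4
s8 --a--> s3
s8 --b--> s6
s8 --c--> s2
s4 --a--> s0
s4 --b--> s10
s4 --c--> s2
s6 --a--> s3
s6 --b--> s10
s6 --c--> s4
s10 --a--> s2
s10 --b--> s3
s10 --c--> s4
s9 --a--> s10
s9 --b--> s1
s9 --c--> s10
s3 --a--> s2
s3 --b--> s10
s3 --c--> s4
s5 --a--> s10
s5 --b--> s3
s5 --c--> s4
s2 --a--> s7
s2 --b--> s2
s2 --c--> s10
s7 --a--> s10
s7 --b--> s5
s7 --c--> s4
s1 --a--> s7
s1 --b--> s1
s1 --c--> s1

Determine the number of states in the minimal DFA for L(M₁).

5

States {s1,s8,s9} cannot be reached from the start state, so discard them.
Start with accepting vs non-accepting: {s0,s7} | {s2,s3,s4,s5,s6,s10}.
On input a, block {s2,s3,s4,s5,s6,s10} splits into {s3,s5,s6,s10} and {s2,s4}.
Split {s3,s5,s6,s10} by δ(·,a) → {s3,s10} and {s5,s6}.
Refine {s2,s4} on symbol b: members go to different blocks, giving {s2} and {s4}.
The partition is now stable with 5 blocks: {s0,s7} | {s3,s10} | {s2} | {s5,s6} | {s4}.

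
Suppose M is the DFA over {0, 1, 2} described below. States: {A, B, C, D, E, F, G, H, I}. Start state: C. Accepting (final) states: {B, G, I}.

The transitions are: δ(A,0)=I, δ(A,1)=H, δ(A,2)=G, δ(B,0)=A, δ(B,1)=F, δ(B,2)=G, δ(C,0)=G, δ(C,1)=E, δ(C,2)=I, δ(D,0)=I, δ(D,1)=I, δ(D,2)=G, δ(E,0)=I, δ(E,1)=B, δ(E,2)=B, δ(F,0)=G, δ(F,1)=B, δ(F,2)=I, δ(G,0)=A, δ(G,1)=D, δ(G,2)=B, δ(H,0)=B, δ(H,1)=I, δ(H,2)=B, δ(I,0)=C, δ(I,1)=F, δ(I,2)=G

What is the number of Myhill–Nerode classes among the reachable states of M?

3

Start with accepting vs non-accepting: {B,G,I} | {A,C,D,E,F,H}.
Refine {A,C,D,E,F,H} on symbol 1: members go to different blocks, giving {D,E,F,H} and {A,C}.
The partition is now stable with 3 blocks: {B,G,I} | {D,E,F,H} | {A,C}.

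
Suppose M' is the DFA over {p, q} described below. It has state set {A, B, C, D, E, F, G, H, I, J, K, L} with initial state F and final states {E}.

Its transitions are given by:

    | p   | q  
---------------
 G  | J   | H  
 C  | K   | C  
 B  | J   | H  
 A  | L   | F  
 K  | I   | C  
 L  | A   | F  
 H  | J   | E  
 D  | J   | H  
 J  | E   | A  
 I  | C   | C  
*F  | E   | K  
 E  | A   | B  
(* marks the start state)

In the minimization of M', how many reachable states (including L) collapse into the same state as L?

Reachable states from the start: {A,B,C,E,F,H,I,J,K,L}. Unreachable: {D,G} — drop them.
Initial partition by acceptance: {E} | {A,B,C,F,H,I,J,K,L}.
On input p, block {A,B,C,F,H,I,J,K,L} splits into {A,B,C,H,I,K,L} and {F,J}.
On input p, block {A,B,C,H,I,K,L} splits into {A,C,I,K,L} and {B,H}.
Refine {A,C,I,K,L} on symbol q: members go to different blocks, giving {C,I,K} and {A,L}.
Split {F,J} by δ(·,q) → {F} and {J}.
On input q, block {B,H} splits into {B} and {H}.
The partition is now stable with 7 blocks: {E} | {C,I,K} | {F} | {B} | {A,L} | {J} | {H}.
The equivalence class containing L is {A,L}, of size 2.

2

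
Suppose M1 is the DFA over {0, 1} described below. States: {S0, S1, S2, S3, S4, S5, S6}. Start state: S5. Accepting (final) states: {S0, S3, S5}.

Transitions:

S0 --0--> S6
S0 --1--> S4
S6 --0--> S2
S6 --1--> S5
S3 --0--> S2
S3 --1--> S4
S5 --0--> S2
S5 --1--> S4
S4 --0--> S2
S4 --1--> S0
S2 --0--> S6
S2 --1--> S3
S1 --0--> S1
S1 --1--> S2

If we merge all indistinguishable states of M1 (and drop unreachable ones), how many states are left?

Reachable states from the start: {S0,S2,S3,S4,S5,S6}. Unreachable: {S1} — drop them.
Start with accepting vs non-accepting: {S0,S3,S5} | {S2,S4,S6}.
The partition is now stable with 2 blocks: {S0,S3,S5} | {S2,S4,S6}.

2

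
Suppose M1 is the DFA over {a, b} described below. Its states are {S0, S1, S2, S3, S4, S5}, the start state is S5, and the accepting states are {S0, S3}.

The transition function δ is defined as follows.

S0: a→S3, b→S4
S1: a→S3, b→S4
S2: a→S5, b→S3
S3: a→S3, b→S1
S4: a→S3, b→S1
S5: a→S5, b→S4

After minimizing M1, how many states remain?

3

First remove the unreachable states {S0,S2}; 4 states remain.
P0 = {S3} | {S1,S4,S5}.
Split {S1,S4,S5} by δ(·,a) → {S1,S4} and {S5}.
No further refinement is possible. Final partition (3 blocks): {S3} | {S1,S4} | {S5}.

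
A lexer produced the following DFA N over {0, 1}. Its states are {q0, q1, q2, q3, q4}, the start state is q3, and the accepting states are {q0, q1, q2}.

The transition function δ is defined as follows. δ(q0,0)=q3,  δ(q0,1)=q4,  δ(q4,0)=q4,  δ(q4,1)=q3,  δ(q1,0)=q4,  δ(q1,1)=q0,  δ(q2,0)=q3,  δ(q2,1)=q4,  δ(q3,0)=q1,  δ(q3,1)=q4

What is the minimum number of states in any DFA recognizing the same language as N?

4

States {q2} cannot be reached from the start state, so discard them.
Start with accepting vs non-accepting: {q0,q1} | {q3,q4}.
Split {q0,q1} by δ(·,1) → {q0} and {q1}.
Split {q3,q4} by δ(·,0) → {q3} and {q4}.
No further refinement is possible. Final partition (4 blocks): {q0} | {q3} | {q1} | {q4}.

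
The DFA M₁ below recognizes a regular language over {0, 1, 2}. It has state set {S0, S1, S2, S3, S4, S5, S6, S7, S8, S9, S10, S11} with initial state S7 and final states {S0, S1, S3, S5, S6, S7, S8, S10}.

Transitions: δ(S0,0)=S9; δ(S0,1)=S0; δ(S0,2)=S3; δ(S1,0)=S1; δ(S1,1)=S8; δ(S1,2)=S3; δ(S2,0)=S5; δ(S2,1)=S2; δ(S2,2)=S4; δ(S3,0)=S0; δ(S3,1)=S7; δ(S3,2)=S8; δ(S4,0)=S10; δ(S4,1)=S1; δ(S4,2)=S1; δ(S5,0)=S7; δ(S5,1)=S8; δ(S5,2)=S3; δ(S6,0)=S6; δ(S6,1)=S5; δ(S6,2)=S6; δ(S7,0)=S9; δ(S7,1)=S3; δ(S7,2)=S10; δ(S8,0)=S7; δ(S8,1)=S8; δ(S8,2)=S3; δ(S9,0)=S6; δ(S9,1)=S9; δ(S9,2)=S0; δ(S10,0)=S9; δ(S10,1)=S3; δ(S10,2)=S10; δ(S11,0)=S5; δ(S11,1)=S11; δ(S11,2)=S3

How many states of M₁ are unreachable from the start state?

4

BFS from S7 reaches {S0, S3, S5, S6, S7, S8, S9, S10}; the 4 state(s) S1, S2, S4, S11 are never visited.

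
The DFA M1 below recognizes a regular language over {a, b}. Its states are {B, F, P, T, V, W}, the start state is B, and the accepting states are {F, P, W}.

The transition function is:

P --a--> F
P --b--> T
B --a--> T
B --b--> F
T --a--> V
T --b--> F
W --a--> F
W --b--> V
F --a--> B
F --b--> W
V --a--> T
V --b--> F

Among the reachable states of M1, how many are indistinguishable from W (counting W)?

1

First remove the unreachable states {P}; 5 states remain.
Initial partition by acceptance: {F,W} | {B,T,V}.
Split {F,W} by δ(·,a) → {F} and {W}.
Stable partition: {F} | {B,T,V} | {W} — 3 equivalence classes.
The equivalence class containing W is {W}, of size 1.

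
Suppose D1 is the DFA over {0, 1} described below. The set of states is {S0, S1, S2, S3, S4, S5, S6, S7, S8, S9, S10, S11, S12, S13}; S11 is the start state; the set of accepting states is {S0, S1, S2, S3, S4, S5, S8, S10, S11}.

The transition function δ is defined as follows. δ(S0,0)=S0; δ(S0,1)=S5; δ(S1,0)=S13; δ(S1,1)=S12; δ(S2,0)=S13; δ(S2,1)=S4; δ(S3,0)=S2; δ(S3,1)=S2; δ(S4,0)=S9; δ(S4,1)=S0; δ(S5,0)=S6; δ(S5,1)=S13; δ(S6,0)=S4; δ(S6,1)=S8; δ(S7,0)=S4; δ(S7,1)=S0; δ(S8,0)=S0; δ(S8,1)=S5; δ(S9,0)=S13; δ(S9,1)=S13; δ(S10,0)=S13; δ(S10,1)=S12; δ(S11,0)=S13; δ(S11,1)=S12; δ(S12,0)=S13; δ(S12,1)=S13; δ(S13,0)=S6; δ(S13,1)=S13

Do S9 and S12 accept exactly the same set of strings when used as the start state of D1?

First remove the unreachable states {S1,S2,S3,S7,S10}; 9 states remain.
P0 = {S0,S4,S5,S8,S11} | {S6,S9,S12,S13}.
On input 0, block {S0,S4,S5,S8,S11} splits into {S4,S5,S11} and {S0,S8}.
On input 1, block {S4,S5,S11} splits into {S5,S11} and {S4}.
Refine {S6,S9,S12,S13} on symbol 0: members go to different blocks, giving {S9,S12,S13} and {S6}.
On input 0, block {S5,S11} splits into {S5} and {S11}.
On input 0, block {S9,S12,S13} splits into {S9,S12} and {S13}.
The partition is now stable with 7 blocks: {S5} | {S9,S12} | {S0,S8} | {S4} | {S6} | {S11} | {S13}.
S9 and S12 lie in the same block of the stable partition, so they are equivalent — no string distinguishes them.

Yes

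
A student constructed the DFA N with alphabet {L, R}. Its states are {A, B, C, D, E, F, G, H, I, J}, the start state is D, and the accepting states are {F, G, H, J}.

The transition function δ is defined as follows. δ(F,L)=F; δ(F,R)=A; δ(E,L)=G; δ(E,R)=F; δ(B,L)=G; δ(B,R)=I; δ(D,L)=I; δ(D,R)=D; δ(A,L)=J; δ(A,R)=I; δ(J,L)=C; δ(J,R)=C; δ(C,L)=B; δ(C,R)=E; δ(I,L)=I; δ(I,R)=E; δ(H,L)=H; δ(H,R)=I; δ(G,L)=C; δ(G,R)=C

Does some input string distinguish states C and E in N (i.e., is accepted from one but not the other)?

First remove the unreachable states {H}; 9 states remain.
P0 = {F,G,J} | {A,B,C,D,E,I}.
Split {F,G,J} by δ(·,L) → {G,J} and {F}.
On input L, block {A,B,C,D,E,I} splits into {A,B,E} and {C,D,I}.
On input R, block {A,B,E} splits into {A,B} and {E}.
Split {C,D,I} by δ(·,L) → {D,I} and {C}.
Split {D,I} by δ(·,R) → {D} and {I}.
No further refinement is possible. Final partition (7 blocks): {G,J} | {A,B} | {F} | {D} | {E} | {C} | {I}.
C and E end up in different blocks, so they are distinguishable. For instance, the string 'L' is accepted from only E.

Yes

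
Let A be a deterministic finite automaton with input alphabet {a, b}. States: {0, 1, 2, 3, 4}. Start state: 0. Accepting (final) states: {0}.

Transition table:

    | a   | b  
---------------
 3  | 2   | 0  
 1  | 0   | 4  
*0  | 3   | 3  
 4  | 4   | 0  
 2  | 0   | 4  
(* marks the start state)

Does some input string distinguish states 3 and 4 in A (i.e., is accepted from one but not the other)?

Yes

States {1} cannot be reached from the start state, so discard them.
P0 = {0} | {2,3,4}.
Split {2,3,4} by δ(·,a) → {3,4} and {2}.
Split {3,4} by δ(·,a) → {3} and {4}.
The partition is now stable with 4 blocks: {0} | {3} | {2} | {4}.
3 and 4 end up in different blocks, so they are distinguishable. For instance, the string 'aa' is accepted from only 3.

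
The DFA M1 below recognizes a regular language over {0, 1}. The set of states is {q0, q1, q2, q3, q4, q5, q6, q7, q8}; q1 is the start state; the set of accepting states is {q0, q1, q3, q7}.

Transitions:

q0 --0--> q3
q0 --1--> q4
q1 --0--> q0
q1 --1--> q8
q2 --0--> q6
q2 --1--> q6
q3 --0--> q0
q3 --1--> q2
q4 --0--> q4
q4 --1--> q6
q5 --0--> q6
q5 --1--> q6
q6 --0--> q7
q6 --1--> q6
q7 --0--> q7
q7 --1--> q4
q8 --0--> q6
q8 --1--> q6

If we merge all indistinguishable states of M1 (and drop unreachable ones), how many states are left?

Reachable states from the start: {q0,q1,q2,q3,q4,q6,q7,q8}. Unreachable: {q5} — drop them.
Start with accepting vs non-accepting: {q0,q1,q3,q7} | {q2,q4,q6,q8}.
Refine {q2,q4,q6,q8} on symbol 0: members go to different blocks, giving {q2,q4,q8} and {q6}.
Split {q2,q4,q8} by δ(·,0) → {q2,q8} and {q4}.
Refine {q0,q1,q3,q7} on symbol 1: members go to different blocks, giving {q0,q7} and {q1,q3}.
Refine {q0,q7} on symbol 0: members go to different blocks, giving {q0} and {q7}.
No further refinement is possible. Final partition (6 blocks): {q0} | {q2,q8} | {q6} | {q4} | {q1,q3} | {q7}.

6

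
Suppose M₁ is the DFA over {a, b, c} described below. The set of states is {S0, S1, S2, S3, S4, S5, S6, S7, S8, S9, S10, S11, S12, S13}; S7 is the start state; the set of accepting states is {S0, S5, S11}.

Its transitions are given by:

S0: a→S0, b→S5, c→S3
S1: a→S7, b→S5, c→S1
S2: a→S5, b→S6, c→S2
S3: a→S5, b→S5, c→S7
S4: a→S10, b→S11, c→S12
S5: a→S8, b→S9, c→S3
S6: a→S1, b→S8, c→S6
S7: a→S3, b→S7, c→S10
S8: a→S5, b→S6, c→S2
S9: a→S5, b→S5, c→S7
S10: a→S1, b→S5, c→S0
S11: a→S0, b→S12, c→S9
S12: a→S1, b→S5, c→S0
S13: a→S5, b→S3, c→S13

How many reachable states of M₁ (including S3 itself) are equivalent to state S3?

2

Reachable states from the start: {S0,S1,S2,S3,S5,S6,S7,S8,S9,S10}. Unreachable: {S4,S11,S12,S13} — drop them.
Initial partition by acceptance: {S0,S5} | {S1,S2,S3,S6,S7,S8,S9,S10}.
Refine {S0,S5} on symbol a: members go to different blocks, giving {S0} and {S5}.
Split {S1,S2,S3,S6,S7,S8,S9,S10} by δ(·,a) → {S1,S6,S7,S10} and {S2,S3,S8,S9}.
Split {S1,S6,S7,S10} by δ(·,a) → {S1,S6,S10} and {S7}.
On input a, block {S1,S6,S10} splits into {S6,S10} and {S1}.
Split {S6,S10} by δ(·,b) → {S6} and {S10}.
On input b, block {S2,S3,S8,S9} splits into {S2,S8} and {S3,S9}.
Stable partition: {S0} | {S6} | {S5} | {S2,S8} | {S7} | {S1} | {S10} | {S3,S9} — 8 equivalence classes.
The equivalence class containing S3 is {S3,S9}, of size 2.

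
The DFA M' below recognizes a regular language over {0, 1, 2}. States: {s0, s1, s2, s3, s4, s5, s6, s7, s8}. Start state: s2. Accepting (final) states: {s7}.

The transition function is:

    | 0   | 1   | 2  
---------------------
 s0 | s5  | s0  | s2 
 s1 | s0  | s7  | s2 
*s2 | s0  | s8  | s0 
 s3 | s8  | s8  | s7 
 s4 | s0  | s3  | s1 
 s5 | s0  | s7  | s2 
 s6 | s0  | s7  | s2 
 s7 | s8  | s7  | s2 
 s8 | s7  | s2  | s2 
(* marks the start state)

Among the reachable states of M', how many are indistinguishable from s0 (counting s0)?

1

First remove the unreachable states {s1,s3,s4,s6}; 5 states remain.
P0 = {s7} | {s0,s2,s5,s8}.
Refine {s0,s2,s5,s8} on symbol 0: members go to different blocks, giving {s0,s2,s5} and {s8}.
On input 1, block {s0,s2,s5} splits into {s0} and {s2} and {s5}.
The partition is now stable with 5 blocks: {s7} | {s0} | {s8} | {s2} | {s5}.
State s0 belongs to the block {s0}, which has 1 states.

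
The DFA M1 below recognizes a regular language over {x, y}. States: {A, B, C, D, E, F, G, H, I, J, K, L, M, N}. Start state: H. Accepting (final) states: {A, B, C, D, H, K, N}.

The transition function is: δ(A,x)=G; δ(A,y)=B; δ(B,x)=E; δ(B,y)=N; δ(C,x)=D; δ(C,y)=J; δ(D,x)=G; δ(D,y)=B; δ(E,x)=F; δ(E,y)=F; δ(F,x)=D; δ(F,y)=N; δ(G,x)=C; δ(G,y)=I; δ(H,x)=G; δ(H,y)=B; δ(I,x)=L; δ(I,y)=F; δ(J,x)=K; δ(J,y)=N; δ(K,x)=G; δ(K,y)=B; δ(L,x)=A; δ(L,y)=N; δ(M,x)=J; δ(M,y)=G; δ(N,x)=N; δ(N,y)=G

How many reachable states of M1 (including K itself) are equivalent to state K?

States {M} cannot be reached from the start state, so discard them.
P0 = {A,B,C,D,H,K,N} | {E,F,G,I,J,L}.
On input x, block {A,B,C,D,H,K,N} splits into {A,B,D,H,K} and {C,N}.
On input y, block {A,B,D,H,K} splits into {A,D,H,K} and {B}.
On input x, block {E,F,G,I,J,L} splits into {F,J,L} and {E,I} and {G}.
On input x, block {C,N} splits into {C} and {N}.
Stable partition: {A,D,H,K} | {F,J,L} | {C} | {B} | {E,I} | {G} | {N} — 7 equivalence classes.
The equivalence class containing K is {A,D,H,K}, of size 4.

4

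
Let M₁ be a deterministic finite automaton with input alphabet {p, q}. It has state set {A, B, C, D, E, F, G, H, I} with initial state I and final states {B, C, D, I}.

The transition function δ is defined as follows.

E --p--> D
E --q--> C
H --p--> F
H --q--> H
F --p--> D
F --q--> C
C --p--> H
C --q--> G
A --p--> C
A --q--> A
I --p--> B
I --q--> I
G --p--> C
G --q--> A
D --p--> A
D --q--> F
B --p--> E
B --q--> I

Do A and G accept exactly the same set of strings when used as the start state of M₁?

Yes

All states are reachable from the start state.
Start with accepting vs non-accepting: {B,C,D,I} | {A,E,F,G,H}.
Split {B,C,D,I} by δ(·,p) → {B,C,D} and {I}.
On input q, block {B,C,D} splits into {C,D} and {B}.
On input p, block {A,E,F,G,H} splits into {A,E,F,G} and {H}.
Split {C,D} by δ(·,p) → {C} and {D}.
Refine {A,E,F,G} on symbol p: members go to different blocks, giving {A,G} and {E,F}.
No further refinement is possible. Final partition (7 blocks): {C} | {A,G} | {I} | {B} | {H} | {D} | {E,F}.
A and G lie in the same block of the stable partition, so they are equivalent — no string distinguishes them.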